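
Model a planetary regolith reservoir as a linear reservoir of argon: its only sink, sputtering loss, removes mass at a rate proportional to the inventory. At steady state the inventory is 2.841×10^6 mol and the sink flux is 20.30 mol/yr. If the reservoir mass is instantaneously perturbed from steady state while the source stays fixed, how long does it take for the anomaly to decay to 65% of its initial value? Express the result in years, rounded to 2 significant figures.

For a linear reservoir the anomaly decays as exp(−t/τ) with τ = M/F = 2.841×10^6/20.30 = 140000 yr.
exp(−t/τ) = 0.65 ⇒ t = −τ ln(0.65) = 140000 × 0.4308 = 60290 yr.

60000 yr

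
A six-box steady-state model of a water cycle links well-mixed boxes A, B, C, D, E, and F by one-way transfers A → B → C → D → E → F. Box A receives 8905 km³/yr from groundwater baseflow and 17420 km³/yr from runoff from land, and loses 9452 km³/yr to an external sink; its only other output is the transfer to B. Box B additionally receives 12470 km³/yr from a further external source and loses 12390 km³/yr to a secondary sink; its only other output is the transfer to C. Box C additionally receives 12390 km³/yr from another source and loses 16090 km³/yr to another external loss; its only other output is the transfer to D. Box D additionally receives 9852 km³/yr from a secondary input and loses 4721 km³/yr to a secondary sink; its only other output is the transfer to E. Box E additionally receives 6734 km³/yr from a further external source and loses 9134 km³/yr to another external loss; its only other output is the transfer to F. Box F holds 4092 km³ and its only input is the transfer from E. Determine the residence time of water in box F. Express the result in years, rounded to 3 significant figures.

0.256 yr

Box A: F(A→B) = (8905 + 17420) − 9452 = 16873 km³/yr.
Box B: F(B→C) = (16873 + 12470) − 12390 = 16953 km³/yr.
Box C: F(C→D) = (16953 + 12390) − 16090 = 13253 km³/yr.
Box D: F(D→E) = (13253 + 9852) − 4721 = 18384 km³/yr.
Box E: F(E→F) = (18384 + 6734) − 9134 = 15984 km³/yr.
Box F throughput = its input = 15984 km³/yr; τ = 4092 / 15984 = 0.2560 yr.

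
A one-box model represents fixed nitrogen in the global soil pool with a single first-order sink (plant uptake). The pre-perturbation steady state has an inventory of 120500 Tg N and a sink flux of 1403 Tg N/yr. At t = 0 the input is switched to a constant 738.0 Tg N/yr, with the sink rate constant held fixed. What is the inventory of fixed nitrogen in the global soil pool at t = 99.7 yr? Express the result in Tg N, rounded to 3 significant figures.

Residence time τ = M₀/F₀ = 85.89 yr. The eventual steady state is M_∞ = M₀·(F₁/F₀) = 120500 × 738.0/1403 = 63385 Tg N.
The anomaly ΔM(t) = M(t) − M_∞ decays as ΔM₀·e^(−t/τ) with ΔM₀ = 120500 − 63385 = 57120 Tg N.
At t = 99.7 yr, e^(−t/τ) = e^(−1.161) = 0.3132, so ΔM = 17890 Tg N and M = 63385 + 17890 = 81275 Tg N.

81300 Tg N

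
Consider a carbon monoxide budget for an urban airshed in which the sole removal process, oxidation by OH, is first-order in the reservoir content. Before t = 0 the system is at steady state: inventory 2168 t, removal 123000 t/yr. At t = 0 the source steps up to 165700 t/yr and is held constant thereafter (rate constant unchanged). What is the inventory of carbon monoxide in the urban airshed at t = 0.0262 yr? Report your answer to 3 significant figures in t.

Residence time τ = M₀/F₀ = 0.01763 yr. The eventual steady state is M_∞ = M₀·(F₁/F₀) = 2168 × 165700/123000 = 2920.6 t.
The anomaly ΔM(t) = M(t) − M_∞ decays as ΔM₀·e^(−t/τ) with ΔM₀ = 2168 − 2920.6 = −752.6 t.
At t = 0.0262 yr, e^(−t/τ) = e^(−1.486) = 0.2262, so ΔM = −170.2 t and M = 2920.6 − 170.2 = 2750.4 t.

2750 t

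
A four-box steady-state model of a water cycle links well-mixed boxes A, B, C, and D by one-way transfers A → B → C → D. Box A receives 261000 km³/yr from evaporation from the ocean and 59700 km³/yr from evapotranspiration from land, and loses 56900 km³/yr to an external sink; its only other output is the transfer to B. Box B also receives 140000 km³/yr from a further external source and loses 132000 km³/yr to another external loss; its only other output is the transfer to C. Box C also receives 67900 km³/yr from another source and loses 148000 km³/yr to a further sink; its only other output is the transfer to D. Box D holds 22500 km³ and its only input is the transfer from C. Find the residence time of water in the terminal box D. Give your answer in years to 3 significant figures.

0.117 yr

Box A: F(A→B) = (261000 + 59700) − 56900 = 263800 km³/yr.
Box B: F(B→C) = (263800 + 140000) − 132000 = 271800 km³/yr.
Box C: F(C→D) = (271800 + 67900) − 148000 = 191700 km³/yr.
Box D throughput = its input = 191700 km³/yr; τ = 22500 / 191700 = 0.1174 yr.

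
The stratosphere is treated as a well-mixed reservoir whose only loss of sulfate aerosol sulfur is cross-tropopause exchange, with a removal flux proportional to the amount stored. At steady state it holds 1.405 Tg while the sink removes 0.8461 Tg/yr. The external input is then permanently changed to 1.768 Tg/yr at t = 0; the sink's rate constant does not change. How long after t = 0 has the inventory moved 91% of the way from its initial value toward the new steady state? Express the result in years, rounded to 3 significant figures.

4.00 yr

τ = M₀/F₀ = 1.405/0.8461 = 1.661 yr.
The remaining gap fraction is e^(−t/τ); 91% covered ⇒ e^(−t/τ) = 0.0900.
t = −τ ln(0.0900) = 1.661 × 2.408 = 3.999 yr.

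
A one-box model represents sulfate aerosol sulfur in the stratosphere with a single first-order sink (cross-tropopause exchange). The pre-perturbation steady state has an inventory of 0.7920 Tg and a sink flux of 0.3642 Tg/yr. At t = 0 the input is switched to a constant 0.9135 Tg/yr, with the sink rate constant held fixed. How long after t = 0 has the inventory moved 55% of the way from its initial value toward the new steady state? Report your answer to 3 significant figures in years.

1.74 yr

τ = M₀/F₀ = 0.7920/0.3642 = 2.175 yr.
The remaining gap fraction is e^(−t/τ); 55% covered ⇒ e^(−t/τ) = 0.450.
t = −τ ln(0.450) = 2.175 × 0.7985 = 1.736 yr.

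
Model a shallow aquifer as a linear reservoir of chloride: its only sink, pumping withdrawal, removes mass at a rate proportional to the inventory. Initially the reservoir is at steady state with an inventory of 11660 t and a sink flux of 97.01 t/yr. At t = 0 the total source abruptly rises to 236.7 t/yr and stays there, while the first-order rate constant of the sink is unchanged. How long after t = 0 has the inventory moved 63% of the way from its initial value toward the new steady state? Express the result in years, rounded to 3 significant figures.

120 yr

τ = M₀/F₀ = 11660/97.01 = 120.2 yr.
The remaining gap fraction is e^(−t/τ); 63% covered ⇒ e^(−t/τ) = 0.370.
t = −τ ln(0.370) = 120.2 × 0.9943 = 119.5 yr.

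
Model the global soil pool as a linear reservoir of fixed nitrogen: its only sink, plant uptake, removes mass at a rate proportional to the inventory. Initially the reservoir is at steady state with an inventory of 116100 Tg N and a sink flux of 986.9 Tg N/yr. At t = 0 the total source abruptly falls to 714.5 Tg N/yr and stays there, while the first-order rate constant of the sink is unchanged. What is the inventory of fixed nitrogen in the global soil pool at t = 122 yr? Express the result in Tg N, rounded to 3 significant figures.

Residence time τ = M₀/F₀ = 117.6 yr. The eventual steady state is M_∞ = M₀·(F₁/F₀) = 116100 × 714.5/986.9 = 84055 Tg N.
The anomaly ΔM(t) = M(t) − M_∞ decays as ΔM₀·e^(−t/τ) with ΔM₀ = 116100 − 84055 = 32050 Tg N.
At t = 122 yr, e^(−t/τ) = e^(−1.037) = 0.3545, so ΔM = 11360 Tg N and M = 84055 + 11360 = 95415 Tg N.

95400 Tg N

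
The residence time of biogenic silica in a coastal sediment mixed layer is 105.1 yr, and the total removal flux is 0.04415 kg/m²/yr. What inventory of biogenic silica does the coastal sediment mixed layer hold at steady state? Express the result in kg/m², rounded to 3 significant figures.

4.64 kg/m²

τ = M/F ⇒ M = τ × F = 105.1 × 0.04415 = 4.640 kg/m².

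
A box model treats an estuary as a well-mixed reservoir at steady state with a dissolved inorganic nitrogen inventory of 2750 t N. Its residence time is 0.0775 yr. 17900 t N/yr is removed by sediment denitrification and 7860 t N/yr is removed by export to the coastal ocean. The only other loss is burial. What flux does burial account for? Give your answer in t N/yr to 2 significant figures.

Total removal F = M/τ = 2750 / 0.0775 = 35480 t N/yr.
Burial = F − (17900 + 7860) = 35480 − 25760 = 9724 t N/yr.

9700 t N/yr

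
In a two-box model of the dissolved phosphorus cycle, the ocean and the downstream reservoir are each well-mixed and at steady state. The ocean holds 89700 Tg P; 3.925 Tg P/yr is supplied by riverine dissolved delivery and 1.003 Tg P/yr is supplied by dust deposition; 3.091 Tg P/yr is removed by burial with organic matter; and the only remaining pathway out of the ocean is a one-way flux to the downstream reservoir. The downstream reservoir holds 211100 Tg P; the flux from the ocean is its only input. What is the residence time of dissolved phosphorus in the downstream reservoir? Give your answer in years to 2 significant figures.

Balance the ocean: ΣF_in = 3.925 + 1.003 = 4.9280 Tg P/yr.
Flux to the downstream reservoir = ΣF_in − (3.091) = 1.8370 Tg P/yr.
At steady state the output of the downstream reservoir equals its input, 1.8370 Tg P/yr.
τ = M / F = 211100 / 1.8370 = 114900 yr.

110000 yr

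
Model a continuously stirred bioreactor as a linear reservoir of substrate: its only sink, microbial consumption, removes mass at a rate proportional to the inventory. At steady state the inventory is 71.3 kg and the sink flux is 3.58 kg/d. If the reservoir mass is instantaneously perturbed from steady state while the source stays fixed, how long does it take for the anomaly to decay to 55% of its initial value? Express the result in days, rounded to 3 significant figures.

For a linear reservoir the anomaly decays as exp(−t/τ) with τ = M/F = 71.3/3.58 = 19.92 d.
exp(−t/τ) = 0.55 ⇒ t = −τ ln(0.55) = 19.92 × 0.5978 = 11.91 d.

11.9 d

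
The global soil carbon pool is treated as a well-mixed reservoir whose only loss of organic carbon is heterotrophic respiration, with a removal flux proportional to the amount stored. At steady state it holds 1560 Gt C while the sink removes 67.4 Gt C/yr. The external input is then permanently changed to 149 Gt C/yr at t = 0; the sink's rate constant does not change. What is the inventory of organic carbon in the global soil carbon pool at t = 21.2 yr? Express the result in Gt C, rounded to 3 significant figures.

2690 Gt C

τ = M₀/F₀ = 1560/67.4 = 23.15 yr; rate constant k = 1/τ.
New steady state M_∞ = F₁/k = F₁·τ = 149 × 23.15 = 3448.7 Gt C.
M(t) = M_∞ + (M₀ − M_∞)·e^(−t/τ); t/τ = 21.2/23.15 = 0.9159, so e^(−t/τ) = 0.4001.
M(t) = 3448.7 − 1889 × 0.4001 = 2692.9 Gt C.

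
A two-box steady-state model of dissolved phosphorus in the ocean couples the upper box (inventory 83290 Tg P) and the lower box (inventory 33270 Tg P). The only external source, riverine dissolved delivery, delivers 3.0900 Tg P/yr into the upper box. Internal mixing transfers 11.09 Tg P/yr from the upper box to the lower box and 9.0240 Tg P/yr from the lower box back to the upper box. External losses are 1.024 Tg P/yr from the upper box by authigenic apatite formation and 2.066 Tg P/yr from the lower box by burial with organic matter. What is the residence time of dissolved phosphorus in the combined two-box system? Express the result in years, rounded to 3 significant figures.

37700 yr

Treat the two boxes together as one reservoir: the mixing fluxes between them are internal recycling, so τ = ΣM / Σ(external losses).
M_total = 83290 + 33270 = 116560 Tg P.
ΣF_external_out = 1.024 + 2.066 = 3.0900 Tg P/yr.
τ = M_total / ΣF_ext = 116560 / 3.0900 = 37720 yr.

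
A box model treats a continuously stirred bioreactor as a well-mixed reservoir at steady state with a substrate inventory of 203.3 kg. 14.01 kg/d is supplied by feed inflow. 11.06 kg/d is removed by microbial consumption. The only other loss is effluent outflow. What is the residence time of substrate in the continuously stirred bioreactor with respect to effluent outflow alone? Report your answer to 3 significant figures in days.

68.9 d

At steady state ΣF_in = ΣF_out.
ΣF_in = 14.010 kg/d.
Effluent outflow flux = ΣF_in − (11.06) = 14.010 − 11.06 = 2.950 kg/d.
τ = M / F = 203.3 / 2.950 = 68.92 d.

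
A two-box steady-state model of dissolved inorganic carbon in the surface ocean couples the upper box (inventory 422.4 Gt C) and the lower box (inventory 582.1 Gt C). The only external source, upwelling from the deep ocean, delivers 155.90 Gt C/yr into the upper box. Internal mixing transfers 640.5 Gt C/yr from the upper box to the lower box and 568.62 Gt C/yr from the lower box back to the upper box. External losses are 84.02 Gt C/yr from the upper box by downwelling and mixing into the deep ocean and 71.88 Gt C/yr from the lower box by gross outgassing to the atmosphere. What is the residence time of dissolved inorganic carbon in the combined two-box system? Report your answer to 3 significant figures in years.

Treat the two boxes together as one reservoir: the mixing fluxes between them are internal recycling, so τ = ΣM / Σ(external losses).
M_total = 422.4 + 582.1 = 1004.5 Gt C.
ΣF_external_out = 84.02 + 71.88 = 155.90 Gt C/yr.
τ = M_total / ΣF_ext = 1004.5 / 155.90 = 6.443 yr.

6.44 yr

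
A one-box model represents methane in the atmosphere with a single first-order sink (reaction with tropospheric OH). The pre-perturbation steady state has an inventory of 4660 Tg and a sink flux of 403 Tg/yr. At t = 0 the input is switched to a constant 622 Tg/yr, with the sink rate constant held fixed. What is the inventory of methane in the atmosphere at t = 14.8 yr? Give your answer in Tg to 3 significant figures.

6490 Tg

The sink rate constant is k = F₀/M₀ = 403/4660 = 0.08648 yr⁻¹.
Solving dM/dt = F₁ − kM with M(0) = M₀ gives M(t) = F₁/k + (M₀ − F₁/k)·e^(−kt).
F₁/k = 622/0.08648 = 7192.4 Tg; kt = 0.08648 × 14.8 = 1.280, e^(−kt) = 0.2781.
M(14.8) = 7192.4 + (4660 − 7192.4) × 0.2781 = 7192.4 − 704.2 = 6488.2 Tg.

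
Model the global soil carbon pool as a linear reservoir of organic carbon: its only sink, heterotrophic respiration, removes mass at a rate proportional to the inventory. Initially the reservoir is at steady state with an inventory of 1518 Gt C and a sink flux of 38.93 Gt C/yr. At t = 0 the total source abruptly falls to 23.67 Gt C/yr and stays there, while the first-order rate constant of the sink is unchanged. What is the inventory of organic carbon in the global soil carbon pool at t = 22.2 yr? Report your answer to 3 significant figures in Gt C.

τ = M₀/F₀ = 1518/38.93 = 38.99 yr; rate constant k = 1/τ.
New steady state M_∞ = F₁/k = F₁·τ = 23.67 × 38.99 = 922.97 Gt C.
M(t) = M_∞ + (M₀ − M_∞)·e^(−t/τ); t/τ = 22.2/38.99 = 0.5693, so e^(−t/τ) = 0.5659.
M(t) = 922.97 + 595.0 × 0.5659 = 1259.7 Gt C.

1260 Gt C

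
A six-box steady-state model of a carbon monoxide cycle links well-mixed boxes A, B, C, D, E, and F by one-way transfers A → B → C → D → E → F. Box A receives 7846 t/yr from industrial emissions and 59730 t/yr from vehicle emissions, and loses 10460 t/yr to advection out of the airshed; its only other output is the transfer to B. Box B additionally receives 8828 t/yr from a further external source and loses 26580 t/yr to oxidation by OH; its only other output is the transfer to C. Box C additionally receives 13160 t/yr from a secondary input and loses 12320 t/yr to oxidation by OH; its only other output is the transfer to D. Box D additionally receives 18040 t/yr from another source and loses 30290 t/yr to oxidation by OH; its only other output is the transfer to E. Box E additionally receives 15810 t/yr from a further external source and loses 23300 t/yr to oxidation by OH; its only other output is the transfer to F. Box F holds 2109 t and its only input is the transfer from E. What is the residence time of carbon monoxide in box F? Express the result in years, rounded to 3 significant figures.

0.103 yr

Box A: F(A→B) = (7846 + 59730) − 10460 = 57116 t/yr.
Box B: F(B→C) = (57116 + 8828) − 26580 = 39364 t/yr.
Box C: F(C→D) = (39364 + 13160) − 12320 = 40204 t/yr.
Box D: F(D→E) = (40204 + 18040) − 30290 = 27954 t/yr.
Box E: F(E→F) = (27954 + 15810) − 23300 = 20464 t/yr.
Box F throughput = its input = 20464 t/yr; τ = 2109 / 20464 = 0.1031 yr.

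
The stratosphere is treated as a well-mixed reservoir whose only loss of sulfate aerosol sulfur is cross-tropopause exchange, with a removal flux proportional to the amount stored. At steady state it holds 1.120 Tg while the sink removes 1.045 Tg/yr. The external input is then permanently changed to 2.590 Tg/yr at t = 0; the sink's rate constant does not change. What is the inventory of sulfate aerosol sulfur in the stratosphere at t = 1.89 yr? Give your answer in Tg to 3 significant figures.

τ = M₀/F₀ = 1.120/1.045 = 1.072 yr; rate constant k = 1/τ.
New steady state M_∞ = F₁/k = F₁·τ = 2.590 × 1.072 = 2.7759 Tg.
M(t) = M_∞ + (M₀ − M_∞)·e^(−t/τ); t/τ = 1.89/1.072 = 1.763, so e^(−t/τ) = 0.1715.
M(t) = 2.7759 − 1.656 × 0.1715 = 2.4920 Tg.

2.49 Tg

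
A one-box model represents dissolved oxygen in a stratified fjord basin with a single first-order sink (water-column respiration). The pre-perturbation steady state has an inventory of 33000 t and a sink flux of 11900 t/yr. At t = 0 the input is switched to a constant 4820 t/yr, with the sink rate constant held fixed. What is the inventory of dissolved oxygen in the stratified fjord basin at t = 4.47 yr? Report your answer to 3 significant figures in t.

17300 t

Residence time τ = M₀/F₀ = 2.773 yr. The eventual steady state is M_∞ = M₀·(F₁/F₀) = 33000 × 4820/11900 = 13366 t.
The anomaly ΔM(t) = M(t) − M_∞ decays as ΔM₀·e^(−t/τ) with ΔM₀ = 33000 − 13366 = 19630 t.
At t = 4.47 yr, e^(−t/τ) = e^(−1.612) = 0.1995, so ΔM = 3917 t and M = 13366 + 3917 = 17283 t.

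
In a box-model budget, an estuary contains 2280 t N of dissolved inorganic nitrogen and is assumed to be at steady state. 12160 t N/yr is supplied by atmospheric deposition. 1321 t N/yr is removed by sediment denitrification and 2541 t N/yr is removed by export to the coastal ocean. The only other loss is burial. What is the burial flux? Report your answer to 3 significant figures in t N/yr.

At steady state ΣF_in = ΣF_out.
ΣF_in = 12160 t N/yr.
Burial flux = ΣF_in − (1321 + 2541) = 12160 − 3862 = 8298 t N/yr.

8300 t N/yr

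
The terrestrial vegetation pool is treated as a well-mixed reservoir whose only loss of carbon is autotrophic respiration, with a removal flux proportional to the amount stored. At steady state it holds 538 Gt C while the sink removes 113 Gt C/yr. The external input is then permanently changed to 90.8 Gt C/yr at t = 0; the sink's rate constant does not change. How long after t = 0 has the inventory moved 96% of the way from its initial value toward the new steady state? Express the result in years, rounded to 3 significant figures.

τ = M₀/F₀ = 538/113 = 4.761 yr.
The remaining gap fraction is e^(−t/τ); 96% covered ⇒ e^(−t/τ) = 0.0400.
t = −τ ln(0.0400) = 4.761 × 3.219 = 15.33 yr.

15.3 yr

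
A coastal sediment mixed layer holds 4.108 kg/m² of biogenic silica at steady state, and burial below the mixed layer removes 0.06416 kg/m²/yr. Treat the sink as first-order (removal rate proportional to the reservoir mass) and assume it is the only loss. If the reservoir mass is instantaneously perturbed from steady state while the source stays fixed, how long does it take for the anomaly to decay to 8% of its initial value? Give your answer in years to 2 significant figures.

For a linear reservoir the anomaly decays as exp(−t/τ) with τ = M/F = 4.108/0.06416 = 64.03 yr.
exp(−t/τ) = 0.08 ⇒ t = −τ ln(0.08) = 64.03 × 2.526 = 161.7 yr.

160 yr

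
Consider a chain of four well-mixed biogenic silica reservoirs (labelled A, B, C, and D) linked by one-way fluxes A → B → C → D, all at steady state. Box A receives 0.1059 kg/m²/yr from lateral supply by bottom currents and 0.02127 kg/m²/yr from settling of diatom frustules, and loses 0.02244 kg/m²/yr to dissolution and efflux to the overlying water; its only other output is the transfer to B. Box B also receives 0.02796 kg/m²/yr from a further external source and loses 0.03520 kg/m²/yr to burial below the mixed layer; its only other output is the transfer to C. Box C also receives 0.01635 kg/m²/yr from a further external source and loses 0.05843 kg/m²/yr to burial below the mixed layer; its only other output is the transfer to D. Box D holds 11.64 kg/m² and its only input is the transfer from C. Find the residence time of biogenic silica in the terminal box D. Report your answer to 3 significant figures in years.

210 yr

Box A: F(A→B) = (0.1059 + 0.02127) − 0.02244 = 0.10473 kg/m²/yr.
Box B: F(B→C) = (0.10473 + 0.02796) − 0.03520 = 0.097490 kg/m²/yr.
Box C: F(C→D) = (0.097490 + 0.01635) − 0.05843 = 0.055410 kg/m²/yr.
Box D throughput = its input = 0.055410 kg/m²/yr; τ = 11.64 / 0.055410 = 210.1 yr.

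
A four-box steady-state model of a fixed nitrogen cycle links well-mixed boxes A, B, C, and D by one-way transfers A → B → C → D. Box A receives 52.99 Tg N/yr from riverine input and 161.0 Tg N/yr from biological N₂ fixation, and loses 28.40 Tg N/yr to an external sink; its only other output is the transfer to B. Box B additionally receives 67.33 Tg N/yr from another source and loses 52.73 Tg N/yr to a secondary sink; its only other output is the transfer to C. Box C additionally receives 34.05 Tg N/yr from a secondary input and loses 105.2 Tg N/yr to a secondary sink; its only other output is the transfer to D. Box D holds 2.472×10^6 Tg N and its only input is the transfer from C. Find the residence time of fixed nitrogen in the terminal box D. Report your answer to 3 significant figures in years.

19200 yr

Box A: F(A→B) = (52.99 + 161.0) − 28.40 = 185.59 Tg N/yr.
Box B: F(B→C) = (185.59 + 67.33) − 52.73 = 200.19 Tg N/yr.
Box C: F(C→D) = (200.19 + 34.05) − 105.2 = 129.04 Tg N/yr.
Box D throughput = its input = 129.04 Tg N/yr; τ = 2.472×10^6 / 129.04 = 19160 yr.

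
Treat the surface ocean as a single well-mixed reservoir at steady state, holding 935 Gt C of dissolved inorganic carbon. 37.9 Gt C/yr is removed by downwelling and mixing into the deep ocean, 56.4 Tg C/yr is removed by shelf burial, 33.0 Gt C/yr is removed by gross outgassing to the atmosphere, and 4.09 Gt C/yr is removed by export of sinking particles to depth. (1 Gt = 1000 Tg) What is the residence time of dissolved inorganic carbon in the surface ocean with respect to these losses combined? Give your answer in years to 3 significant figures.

Convert the shelf burial flux: 56.4 Tg C/yr = 0.05640 Gt C/yr.
Total removal = 37.90 + 0.05640 + 33.00 + 4.090 = 75.046 Gt C/yr.
τ = M / ΣF_out = 935 / 75.046 = 12.46 yr.

12.5 yr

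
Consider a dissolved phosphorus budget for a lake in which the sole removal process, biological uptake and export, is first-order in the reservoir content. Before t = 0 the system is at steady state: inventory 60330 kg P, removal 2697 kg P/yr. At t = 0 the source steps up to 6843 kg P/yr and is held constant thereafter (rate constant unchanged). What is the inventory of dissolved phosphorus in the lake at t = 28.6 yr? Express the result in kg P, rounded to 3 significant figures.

127000 kg P

The sink rate constant is k = F₀/M₀ = 2697/60330 = 0.04470 yr⁻¹.
Solving dM/dt = F₁ − kM with M(0) = M₀ gives M(t) = F₁/k + (M₀ − F₁/k)·e^(−kt).
F₁/k = 6843/0.04470 = 153070 kg P; kt = 0.04470 × 28.6 = 1.279, e^(−kt) = 0.2784.
M(28.6) = 153070 + (60330 − 153070) × 0.2784 = 153070 − 25820 = 127250 kg P.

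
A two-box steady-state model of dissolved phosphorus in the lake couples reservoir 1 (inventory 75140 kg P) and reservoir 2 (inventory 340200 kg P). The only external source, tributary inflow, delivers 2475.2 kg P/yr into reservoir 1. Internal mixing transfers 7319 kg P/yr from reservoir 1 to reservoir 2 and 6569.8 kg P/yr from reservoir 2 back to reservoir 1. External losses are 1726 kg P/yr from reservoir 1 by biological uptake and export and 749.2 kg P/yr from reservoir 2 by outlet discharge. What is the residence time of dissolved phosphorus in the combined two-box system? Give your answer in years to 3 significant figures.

For the system as a whole, the A↔B exchange is internal and contributes nothing to the throughput; only the external sinks remove mass.
M_total = 75140 + 340200 = 415340 kg P.
ΣF_external_out = 1726 + 749.2 = 2475.2 kg P/yr.
τ = M_total / ΣF_ext = 415340 / 2475.2 = 167.8 yr.

168 yr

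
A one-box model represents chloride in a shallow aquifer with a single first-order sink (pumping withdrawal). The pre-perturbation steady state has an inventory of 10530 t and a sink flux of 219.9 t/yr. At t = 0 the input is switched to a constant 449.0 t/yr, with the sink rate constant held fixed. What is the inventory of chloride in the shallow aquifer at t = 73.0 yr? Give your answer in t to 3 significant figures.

19100 t

τ = M₀/F₀ = 10530/219.9 = 47.89 yr; rate constant k = 1/τ.
New steady state M_∞ = F₁/k = F₁·τ = 449.0 × 47.89 = 21501 t.
M(t) = M_∞ + (M₀ − M_∞)·e^(−t/τ); t/τ = 73.0/47.89 = 1.524, so e^(−t/τ) = 0.2177.
M(t) = 21501 − 10970 × 0.2177 = 19112 t.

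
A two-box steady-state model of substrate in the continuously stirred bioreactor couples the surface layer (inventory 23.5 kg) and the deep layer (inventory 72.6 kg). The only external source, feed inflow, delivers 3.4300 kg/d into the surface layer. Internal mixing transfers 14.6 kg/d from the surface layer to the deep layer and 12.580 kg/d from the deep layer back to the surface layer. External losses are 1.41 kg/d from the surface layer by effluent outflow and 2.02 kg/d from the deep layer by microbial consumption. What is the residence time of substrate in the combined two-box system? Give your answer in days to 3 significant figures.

Residence time in the combined system uses the total inventory and the total *external* removal — internal exchanges between the two boxes cancel.
M_total = 23.5 + 72.6 = 96.100 kg.
ΣF_external_out = 1.41 + 2.02 = 3.4300 kg/d.
τ = M_total / ΣF_ext = 96.100 / 3.4300 = 28.02 d.

28.0 d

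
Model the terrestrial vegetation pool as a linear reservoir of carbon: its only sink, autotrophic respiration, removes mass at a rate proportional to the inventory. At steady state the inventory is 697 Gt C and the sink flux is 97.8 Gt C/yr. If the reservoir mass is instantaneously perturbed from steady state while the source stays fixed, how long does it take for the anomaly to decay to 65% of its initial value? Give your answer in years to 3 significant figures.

For a linear reservoir the anomaly decays as exp(−t/τ) with τ = M/F = 697/97.8 = 7.127 yr.
exp(−t/τ) = 0.65 ⇒ t = −τ ln(0.65) = 7.127 × 0.4308 = 3.070 yr.

3.07 yr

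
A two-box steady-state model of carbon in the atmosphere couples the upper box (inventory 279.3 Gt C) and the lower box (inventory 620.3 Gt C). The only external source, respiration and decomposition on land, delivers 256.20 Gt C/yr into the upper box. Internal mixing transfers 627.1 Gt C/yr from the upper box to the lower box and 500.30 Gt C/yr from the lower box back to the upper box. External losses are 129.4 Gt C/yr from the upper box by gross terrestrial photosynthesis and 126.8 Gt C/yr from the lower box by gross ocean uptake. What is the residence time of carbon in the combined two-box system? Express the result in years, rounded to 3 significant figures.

3.51 yr

Residence time in the combined system uses the total inventory and the total *external* removal — internal exchanges between the two boxes cancel.
M_total = 279.3 + 620.3 = 899.60 Gt C.
ΣF_external_out = 129.4 + 126.8 = 256.20 Gt C/yr.
τ = M_total / ΣF_ext = 899.60 / 256.20 = 3.511 yr.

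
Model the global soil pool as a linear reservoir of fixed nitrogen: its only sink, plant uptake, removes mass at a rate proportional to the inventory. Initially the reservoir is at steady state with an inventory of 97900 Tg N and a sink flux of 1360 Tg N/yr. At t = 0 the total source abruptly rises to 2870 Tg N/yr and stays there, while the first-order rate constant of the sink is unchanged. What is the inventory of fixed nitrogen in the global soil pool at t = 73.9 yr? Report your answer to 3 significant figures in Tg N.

Residence time τ = M₀/F₀ = 71.99 yr. The eventual steady state is M_∞ = M₀·(F₁/F₀) = 97900 × 2870/1360 = 206600 Tg N.
The anomaly ΔM(t) = M(t) − M_∞ decays as ΔM₀·e^(−t/τ) with ΔM₀ = 97900 − 206600 = −108700 Tg N.
At t = 73.9 yr, e^(−t/τ) = e^(−1.027) = 0.3582, so ΔM = −38940 Tg N and M = 206600 − 38940 = 167660 Tg N.

168000 Tg N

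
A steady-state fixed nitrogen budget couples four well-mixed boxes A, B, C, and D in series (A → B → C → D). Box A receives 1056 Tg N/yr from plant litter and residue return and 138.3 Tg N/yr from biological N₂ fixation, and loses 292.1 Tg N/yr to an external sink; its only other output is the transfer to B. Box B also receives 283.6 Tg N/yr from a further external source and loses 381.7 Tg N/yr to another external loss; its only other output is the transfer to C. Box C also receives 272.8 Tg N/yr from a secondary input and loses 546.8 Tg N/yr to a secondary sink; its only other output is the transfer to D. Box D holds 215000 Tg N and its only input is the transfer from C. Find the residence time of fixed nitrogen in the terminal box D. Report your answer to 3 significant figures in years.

406 yr

Box A: F(A→B) = (1056 + 138.3) − 292.1 = 902.20 Tg N/yr.
Box B: F(B→C) = (902.20 + 283.6) − 381.7 = 804.10 Tg N/yr.
Box C: F(C→D) = (804.10 + 272.8) − 546.8 = 530.10 Tg N/yr.
Box D throughput = its input = 530.10 Tg N/yr; τ = 215000 / 530.10 = 405.6 yr.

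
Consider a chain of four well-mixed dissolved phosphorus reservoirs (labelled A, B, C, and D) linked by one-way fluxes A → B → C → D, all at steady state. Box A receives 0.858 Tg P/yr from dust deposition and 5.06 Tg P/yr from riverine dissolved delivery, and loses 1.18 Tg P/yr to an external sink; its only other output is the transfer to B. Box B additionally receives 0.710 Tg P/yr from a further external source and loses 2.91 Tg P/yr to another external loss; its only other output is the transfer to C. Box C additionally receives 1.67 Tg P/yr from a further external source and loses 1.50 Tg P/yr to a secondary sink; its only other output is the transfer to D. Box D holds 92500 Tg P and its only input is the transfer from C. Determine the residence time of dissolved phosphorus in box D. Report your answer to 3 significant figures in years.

Box A: F(A→B) = (0.858 + 5.06) − 1.18 = 4.7380 Tg P/yr.
Box B: F(B→C) = (4.7380 + 0.710) − 2.91 = 2.5380 Tg P/yr.
Box C: F(C→D) = (2.5380 + 1.67) − 1.50 = 2.7080 Tg P/yr.
Box D throughput = its input = 2.7080 Tg P/yr; τ = 92500 / 2.7080 = 34160 yr.

34200 yr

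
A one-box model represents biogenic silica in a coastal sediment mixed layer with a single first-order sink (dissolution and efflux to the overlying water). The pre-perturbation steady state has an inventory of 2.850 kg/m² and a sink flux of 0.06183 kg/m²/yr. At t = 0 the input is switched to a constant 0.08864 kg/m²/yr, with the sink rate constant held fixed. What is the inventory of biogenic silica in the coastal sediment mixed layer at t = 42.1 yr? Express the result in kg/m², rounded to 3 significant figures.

3.59 kg/m²

τ = M₀/F₀ = 2.850/0.06183 = 46.09 yr; rate constant k = 1/τ.
New steady state M_∞ = F₁/k = F₁·τ = 0.08864 × 46.09 = 4.0858 kg/m².
M(t) = M_∞ + (M₀ − M_∞)·e^(−t/τ); t/τ = 42.1/46.09 = 0.9133, so e^(−t/τ) = 0.4012.
M(t) = 4.0858 − 1.236 × 0.4012 = 3.5900 kg/m².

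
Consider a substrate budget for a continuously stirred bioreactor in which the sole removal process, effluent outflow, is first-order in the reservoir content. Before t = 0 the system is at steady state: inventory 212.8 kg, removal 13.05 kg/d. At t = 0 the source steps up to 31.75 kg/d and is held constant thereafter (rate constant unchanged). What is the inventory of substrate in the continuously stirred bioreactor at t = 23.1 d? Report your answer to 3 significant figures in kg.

444 kg

τ = M₀/F₀ = 212.8/13.05 = 16.31 d; rate constant k = 1/τ.
New steady state M_∞ = F₁/k = F₁·τ = 31.75 × 16.31 = 517.73 kg.
M(t) = M_∞ + (M₀ − M_∞)·e^(−t/τ); t/τ = 23.1/16.31 = 1.417, so e^(−t/τ) = 0.2425.
M(t) = 517.73 − 304.9 × 0.2425 = 443.78 kg.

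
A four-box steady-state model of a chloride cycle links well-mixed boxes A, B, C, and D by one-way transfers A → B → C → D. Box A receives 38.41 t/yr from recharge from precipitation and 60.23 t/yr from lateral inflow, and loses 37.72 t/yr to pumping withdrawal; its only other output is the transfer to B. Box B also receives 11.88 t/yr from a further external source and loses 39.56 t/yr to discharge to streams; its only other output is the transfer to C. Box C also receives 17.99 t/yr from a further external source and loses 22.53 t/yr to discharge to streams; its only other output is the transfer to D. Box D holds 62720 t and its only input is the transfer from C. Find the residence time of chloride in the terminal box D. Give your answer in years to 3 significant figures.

2190 yr

Box A: F(A→B) = (38.41 + 60.23) − 37.72 = 60.920 t/yr.
Box B: F(B→C) = (60.920 + 11.88) − 39.56 = 33.240 t/yr.
Box C: F(C→D) = (33.240 + 17.99) − 22.53 = 28.700 t/yr.
Box D throughput = its input = 28.700 t/yr; τ = 62720 / 28.700 = 2185 yr.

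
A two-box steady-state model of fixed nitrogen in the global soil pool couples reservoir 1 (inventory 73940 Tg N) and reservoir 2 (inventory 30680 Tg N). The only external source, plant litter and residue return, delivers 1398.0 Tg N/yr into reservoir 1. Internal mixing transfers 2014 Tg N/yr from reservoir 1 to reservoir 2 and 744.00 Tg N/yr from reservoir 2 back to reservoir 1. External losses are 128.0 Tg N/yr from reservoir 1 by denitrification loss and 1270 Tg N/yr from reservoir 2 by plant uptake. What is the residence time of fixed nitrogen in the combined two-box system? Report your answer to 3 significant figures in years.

For the system as a whole, the A↔B exchange is internal and contributes nothing to the throughput; only the external sinks remove mass.
M_total = 73940 + 30680 = 104620 Tg N.
ΣF_external_out = 128.0 + 1270 = 1398.0 Tg N/yr.
τ = M_total / ΣF_ext = 104620 / 1398.0 = 74.84 yr.

74.8 yr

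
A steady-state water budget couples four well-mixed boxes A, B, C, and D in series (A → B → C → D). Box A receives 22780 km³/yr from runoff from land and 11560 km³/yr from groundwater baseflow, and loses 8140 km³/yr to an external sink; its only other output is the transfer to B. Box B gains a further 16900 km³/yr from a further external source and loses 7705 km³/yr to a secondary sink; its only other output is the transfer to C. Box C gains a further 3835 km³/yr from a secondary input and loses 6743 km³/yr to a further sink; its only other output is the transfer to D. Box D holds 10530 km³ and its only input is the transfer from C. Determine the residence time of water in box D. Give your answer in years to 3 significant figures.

0.324 yr

Box A: F(A→B) = (22780 + 11560) − 8140 = 26200 km³/yr.
Box B: F(B→C) = (26200 + 16900) − 7705 = 35395 km³/yr.
Box C: F(C→D) = (35395 + 3835) − 6743 = 32487 km³/yr.
Box D throughput = its input = 32487 km³/yr; τ = 10530 / 32487 = 0.3241 yr.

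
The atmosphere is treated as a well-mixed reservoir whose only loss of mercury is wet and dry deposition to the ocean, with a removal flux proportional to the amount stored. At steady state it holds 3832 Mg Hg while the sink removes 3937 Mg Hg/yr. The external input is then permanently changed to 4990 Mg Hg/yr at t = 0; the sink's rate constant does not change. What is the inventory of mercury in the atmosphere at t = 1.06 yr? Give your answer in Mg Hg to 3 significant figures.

4510 Mg Hg

Residence time τ = M₀/F₀ = 0.9733 yr. The eventual steady state is M_∞ = M₀·(F₁/F₀) = 3832 × 4990/3937 = 4856.9 Mg Hg.
The anomaly ΔM(t) = M(t) − M_∞ decays as ΔM₀·e^(−t/τ) with ΔM₀ = 3832 − 4856.9 = −1025 Mg Hg.
At t = 1.06 yr, e^(−t/τ) = e^(−1.089) = 0.3365, so ΔM = −344.9 Mg Hg and M = 4856.9 − 344.9 = 4512.0 Mg Hg.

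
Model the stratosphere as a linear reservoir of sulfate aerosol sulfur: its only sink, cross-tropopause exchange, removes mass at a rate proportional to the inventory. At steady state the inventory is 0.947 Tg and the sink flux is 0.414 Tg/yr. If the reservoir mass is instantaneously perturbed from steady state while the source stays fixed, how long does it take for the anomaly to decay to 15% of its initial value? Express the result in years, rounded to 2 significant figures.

For a linear reservoir the anomaly decays as exp(−t/τ) with τ = M/F = 0.947/0.414 = 2.287 yr.
exp(−t/τ) = 0.15 ⇒ t = −τ ln(0.15) = 2.287 × 1.897 = 4.340 yr.

4.3 yr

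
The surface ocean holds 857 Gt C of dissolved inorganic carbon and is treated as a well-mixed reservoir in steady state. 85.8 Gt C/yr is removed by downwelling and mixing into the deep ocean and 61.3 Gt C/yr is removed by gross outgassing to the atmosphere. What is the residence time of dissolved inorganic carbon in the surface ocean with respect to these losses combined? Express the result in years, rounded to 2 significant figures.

Total removal = 85.80 + 61.30 = 147.10 Gt C/yr.
τ = M / ΣF_out = 857 / 147.10 = 5.826 yr.

5.8 yr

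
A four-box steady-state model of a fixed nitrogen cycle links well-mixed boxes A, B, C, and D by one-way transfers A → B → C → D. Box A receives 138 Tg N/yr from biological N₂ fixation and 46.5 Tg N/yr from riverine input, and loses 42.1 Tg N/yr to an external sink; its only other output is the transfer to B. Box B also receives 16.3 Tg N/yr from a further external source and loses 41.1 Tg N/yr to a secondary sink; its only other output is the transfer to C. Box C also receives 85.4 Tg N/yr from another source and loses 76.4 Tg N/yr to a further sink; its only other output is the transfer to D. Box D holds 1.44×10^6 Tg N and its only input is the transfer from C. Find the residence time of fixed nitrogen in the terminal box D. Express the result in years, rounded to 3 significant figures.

Box A: F(A→B) = (138 + 46.5) − 42.1 = 142.40 Tg N/yr.
Box B: F(B→C) = (142.40 + 16.3) − 41.1 = 117.60 Tg N/yr.
Box C: F(C→D) = (117.60 + 85.4) − 76.4 = 126.60 Tg N/yr.
Box D throughput = its input = 126.60 Tg N/yr; τ = 1.44×10^6 / 126.60 = 11370 yr.

11400 yr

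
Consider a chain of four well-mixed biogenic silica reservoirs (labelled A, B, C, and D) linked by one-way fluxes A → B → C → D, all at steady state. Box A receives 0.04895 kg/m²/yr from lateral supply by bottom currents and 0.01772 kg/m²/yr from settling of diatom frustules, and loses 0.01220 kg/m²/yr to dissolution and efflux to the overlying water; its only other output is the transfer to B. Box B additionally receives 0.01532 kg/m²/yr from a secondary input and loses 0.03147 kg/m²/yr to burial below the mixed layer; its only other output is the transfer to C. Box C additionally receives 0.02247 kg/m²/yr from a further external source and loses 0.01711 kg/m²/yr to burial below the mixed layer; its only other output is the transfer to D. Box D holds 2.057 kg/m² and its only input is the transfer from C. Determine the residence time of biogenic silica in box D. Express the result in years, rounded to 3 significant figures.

47.1 yr

Box A: F(A→B) = (0.04895 + 0.01772) − 0.01220 = 0.054470 kg/m²/yr.
Box B: F(B→C) = (0.054470 + 0.01532) − 0.03147 = 0.038320 kg/m²/yr.
Box C: F(C→D) = (0.038320 + 0.02247) − 0.01711 = 0.043680 kg/m²/yr.
Box D throughput = its input = 0.043680 kg/m²/yr; τ = 2.057 / 0.043680 = 47.09 yr.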